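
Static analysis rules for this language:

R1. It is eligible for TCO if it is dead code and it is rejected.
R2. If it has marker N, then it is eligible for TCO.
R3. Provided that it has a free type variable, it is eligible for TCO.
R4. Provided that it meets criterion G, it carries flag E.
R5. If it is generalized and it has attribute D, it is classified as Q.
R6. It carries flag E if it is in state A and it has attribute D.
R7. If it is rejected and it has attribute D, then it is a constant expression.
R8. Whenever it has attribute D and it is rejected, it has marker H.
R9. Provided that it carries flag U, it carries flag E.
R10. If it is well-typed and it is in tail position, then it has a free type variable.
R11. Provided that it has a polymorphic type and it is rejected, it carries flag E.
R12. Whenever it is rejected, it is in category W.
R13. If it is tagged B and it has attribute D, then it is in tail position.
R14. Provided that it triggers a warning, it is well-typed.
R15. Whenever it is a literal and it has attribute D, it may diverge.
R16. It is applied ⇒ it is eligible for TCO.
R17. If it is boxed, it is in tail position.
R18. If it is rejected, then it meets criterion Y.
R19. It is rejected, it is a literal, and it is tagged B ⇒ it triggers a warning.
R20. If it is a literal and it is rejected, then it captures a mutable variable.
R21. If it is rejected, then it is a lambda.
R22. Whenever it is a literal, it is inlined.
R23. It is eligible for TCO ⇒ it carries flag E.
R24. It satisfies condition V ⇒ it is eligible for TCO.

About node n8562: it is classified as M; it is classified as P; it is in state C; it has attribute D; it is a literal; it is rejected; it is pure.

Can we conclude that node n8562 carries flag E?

No

Forward chaining from the given facts derives: is a constant expression, has marker H, is in category W, may diverge, meets criterion Y, captures a mutable variable, is a lambda, is inlined.
Rules concluding "it carries flag E": R4 needs "it meets criterion G"; R6 needs "it is in state A"; R9 needs "it carries flag U"; R11 needs "it has a polymorphic type"; R23 needs "it is eligible for TCO" — none of these are established.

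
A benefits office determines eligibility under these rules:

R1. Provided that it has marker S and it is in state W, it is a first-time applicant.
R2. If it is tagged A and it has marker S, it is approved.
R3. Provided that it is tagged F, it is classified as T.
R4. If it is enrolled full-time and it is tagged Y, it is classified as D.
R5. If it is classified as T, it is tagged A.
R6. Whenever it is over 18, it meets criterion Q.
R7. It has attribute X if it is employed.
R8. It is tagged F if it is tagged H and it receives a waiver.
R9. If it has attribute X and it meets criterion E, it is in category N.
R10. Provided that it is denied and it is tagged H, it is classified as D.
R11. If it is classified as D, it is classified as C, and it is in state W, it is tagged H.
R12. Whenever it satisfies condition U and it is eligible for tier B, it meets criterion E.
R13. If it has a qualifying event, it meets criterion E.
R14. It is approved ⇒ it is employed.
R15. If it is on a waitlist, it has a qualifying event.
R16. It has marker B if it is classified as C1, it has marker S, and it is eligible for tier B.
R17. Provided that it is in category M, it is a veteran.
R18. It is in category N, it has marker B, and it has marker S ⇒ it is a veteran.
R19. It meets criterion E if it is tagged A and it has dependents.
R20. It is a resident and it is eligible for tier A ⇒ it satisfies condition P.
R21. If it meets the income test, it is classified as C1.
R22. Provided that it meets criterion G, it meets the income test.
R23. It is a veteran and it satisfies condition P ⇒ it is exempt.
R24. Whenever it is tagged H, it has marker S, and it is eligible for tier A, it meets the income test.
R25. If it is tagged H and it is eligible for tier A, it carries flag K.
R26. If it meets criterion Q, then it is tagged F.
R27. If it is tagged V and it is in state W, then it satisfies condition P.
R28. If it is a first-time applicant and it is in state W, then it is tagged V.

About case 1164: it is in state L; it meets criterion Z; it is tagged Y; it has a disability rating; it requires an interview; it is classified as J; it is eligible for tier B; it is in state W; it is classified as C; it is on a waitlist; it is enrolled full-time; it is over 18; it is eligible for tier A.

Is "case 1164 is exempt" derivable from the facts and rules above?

No

Forward chaining from the given facts derives: is classified as D, meets criterion Q, is tagged H, has a qualifying event, carries flag K, is tagged F, is classified as T, is tagged A, meets criterion E.
The only rule concluding "it is exempt" is R23, which needs "it is a veteran"; that is never established.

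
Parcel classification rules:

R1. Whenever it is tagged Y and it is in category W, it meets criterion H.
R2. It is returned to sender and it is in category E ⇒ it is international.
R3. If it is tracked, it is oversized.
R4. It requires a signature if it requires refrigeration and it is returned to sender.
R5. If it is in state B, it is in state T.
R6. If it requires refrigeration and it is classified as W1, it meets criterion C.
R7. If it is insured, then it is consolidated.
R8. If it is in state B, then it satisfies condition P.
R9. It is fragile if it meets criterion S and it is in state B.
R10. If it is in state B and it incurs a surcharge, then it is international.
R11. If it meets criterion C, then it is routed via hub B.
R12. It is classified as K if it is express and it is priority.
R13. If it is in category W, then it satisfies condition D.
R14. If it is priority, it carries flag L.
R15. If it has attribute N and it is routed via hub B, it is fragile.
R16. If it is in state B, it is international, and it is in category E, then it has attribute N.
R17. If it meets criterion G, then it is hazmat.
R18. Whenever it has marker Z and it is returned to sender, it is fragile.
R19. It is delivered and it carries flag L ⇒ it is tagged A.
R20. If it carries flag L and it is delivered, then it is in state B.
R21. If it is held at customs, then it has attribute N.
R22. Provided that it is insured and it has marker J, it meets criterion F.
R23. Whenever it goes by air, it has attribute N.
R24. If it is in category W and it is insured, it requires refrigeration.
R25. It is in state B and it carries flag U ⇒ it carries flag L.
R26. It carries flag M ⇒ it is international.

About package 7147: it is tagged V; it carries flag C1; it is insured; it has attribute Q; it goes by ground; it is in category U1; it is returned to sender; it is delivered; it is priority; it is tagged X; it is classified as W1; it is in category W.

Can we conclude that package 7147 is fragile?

Forward chaining from the given facts derives: is consolidated, satisfies condition D, carries flag L, is tagged A, is in state B, requires refrigeration, requires a signature, is in state T, meets criterion C, satisfies condition P, is routed via hub B.
Rules concluding "it is fragile": R9 needs "it meets criterion S"; R15 needs "it has attribute N"; R18 needs "it has marker Z" — none of these are established.

No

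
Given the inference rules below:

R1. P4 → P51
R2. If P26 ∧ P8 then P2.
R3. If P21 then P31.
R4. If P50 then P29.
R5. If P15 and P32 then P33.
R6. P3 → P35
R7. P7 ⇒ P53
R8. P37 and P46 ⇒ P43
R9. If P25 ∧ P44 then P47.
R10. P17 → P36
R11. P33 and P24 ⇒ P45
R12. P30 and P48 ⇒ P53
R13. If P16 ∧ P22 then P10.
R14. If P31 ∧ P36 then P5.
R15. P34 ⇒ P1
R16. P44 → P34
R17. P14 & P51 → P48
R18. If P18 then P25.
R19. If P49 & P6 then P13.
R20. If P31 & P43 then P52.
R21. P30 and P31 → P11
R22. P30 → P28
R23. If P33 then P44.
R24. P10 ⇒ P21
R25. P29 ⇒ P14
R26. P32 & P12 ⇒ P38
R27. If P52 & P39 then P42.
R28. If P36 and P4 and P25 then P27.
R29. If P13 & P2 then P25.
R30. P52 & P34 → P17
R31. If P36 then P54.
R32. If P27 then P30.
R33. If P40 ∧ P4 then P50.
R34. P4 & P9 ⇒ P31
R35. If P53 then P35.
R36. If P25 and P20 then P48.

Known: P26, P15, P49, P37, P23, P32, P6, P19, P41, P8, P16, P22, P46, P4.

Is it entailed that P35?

Forward chaining from the given facts derives: P51, P2, P33, P43, P10, P13, P44, P21, P25, P31, P47, P34, P52, P17, P36, P5, P1, P27, P54, P30, P11, P28.
Rules concluding P35: R6 needs P3; R35 needs P53 — none of these are established.

No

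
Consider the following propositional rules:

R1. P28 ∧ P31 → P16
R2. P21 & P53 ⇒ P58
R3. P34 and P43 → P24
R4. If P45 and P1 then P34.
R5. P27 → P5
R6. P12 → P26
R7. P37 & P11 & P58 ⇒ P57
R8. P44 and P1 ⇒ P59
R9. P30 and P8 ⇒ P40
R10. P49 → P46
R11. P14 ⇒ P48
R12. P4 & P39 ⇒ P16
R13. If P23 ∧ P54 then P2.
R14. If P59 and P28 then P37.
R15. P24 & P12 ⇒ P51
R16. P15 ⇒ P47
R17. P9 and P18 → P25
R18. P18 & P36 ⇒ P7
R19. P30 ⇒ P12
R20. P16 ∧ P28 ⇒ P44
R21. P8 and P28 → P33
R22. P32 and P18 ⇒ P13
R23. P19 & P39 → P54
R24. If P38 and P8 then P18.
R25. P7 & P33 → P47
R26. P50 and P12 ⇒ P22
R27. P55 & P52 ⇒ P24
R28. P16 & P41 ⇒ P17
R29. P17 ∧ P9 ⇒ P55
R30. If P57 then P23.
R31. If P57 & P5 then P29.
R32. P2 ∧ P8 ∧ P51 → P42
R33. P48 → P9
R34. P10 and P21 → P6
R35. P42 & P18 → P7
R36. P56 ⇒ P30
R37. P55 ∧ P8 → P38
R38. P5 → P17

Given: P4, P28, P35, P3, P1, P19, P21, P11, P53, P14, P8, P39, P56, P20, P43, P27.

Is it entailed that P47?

Forward chaining from the given facts derives: P58, P5, P48, P16, P44, P33, P54, P9, P30, P17, P59, P40, P37, P12, P55, P38, P26, P57, P18, P23, P29, P2, P25.
Rules concluding P47: R16 needs P15; R25 needs P7 — none of these are established.

No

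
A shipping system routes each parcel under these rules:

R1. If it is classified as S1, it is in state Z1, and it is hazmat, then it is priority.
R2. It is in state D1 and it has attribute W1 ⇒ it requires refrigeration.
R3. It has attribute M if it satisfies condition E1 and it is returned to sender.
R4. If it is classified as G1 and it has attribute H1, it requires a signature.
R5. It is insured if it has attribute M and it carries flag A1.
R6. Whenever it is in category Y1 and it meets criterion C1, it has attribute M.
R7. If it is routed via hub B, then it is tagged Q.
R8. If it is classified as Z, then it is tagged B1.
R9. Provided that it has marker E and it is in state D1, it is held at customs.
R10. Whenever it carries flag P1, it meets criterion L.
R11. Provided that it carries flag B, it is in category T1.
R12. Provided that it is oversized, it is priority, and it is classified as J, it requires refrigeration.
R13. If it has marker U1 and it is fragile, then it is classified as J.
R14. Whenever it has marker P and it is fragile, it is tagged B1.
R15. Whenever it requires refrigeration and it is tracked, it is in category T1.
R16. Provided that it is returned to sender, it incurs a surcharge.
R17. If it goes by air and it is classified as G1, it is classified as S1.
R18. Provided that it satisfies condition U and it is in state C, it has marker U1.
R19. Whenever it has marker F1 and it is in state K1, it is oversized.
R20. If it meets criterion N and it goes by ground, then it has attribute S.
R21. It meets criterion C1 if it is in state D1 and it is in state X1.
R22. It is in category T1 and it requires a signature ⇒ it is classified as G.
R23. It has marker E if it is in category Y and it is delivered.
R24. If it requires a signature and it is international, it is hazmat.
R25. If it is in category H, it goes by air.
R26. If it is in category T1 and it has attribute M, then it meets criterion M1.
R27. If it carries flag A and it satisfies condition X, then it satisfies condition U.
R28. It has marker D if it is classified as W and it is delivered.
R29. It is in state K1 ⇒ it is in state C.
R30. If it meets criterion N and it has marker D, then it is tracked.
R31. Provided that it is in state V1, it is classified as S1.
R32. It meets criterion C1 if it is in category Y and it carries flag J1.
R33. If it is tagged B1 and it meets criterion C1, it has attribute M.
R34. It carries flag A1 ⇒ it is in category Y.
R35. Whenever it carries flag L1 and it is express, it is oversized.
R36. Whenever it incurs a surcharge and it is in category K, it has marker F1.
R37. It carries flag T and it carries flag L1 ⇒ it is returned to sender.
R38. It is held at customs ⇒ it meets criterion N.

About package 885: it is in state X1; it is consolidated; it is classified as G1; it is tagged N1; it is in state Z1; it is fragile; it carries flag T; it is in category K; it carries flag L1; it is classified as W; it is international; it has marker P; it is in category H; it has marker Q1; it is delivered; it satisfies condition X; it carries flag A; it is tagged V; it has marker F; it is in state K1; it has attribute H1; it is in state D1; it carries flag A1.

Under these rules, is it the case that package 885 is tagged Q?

No

Forward chaining from the given facts derives: requires a signature, is tagged B1, meets criterion C1, is hazmat, goes by air, satisfies condition U, has marker D, is in state C, has attribute M, is in category Y, is returned to sender, is insured, incurs a surcharge, is classified as S1, has marker U1, has marker E, has marker F1, is priority, is held at customs, is classified as J, is oversized, meets criterion N, requires refrigeration, is tracked, is in category T1, is classified as G, meets criterion M1.
The only rule concluding "it is tagged Q" is R7, which needs "it is routed via hub B"; that is never established.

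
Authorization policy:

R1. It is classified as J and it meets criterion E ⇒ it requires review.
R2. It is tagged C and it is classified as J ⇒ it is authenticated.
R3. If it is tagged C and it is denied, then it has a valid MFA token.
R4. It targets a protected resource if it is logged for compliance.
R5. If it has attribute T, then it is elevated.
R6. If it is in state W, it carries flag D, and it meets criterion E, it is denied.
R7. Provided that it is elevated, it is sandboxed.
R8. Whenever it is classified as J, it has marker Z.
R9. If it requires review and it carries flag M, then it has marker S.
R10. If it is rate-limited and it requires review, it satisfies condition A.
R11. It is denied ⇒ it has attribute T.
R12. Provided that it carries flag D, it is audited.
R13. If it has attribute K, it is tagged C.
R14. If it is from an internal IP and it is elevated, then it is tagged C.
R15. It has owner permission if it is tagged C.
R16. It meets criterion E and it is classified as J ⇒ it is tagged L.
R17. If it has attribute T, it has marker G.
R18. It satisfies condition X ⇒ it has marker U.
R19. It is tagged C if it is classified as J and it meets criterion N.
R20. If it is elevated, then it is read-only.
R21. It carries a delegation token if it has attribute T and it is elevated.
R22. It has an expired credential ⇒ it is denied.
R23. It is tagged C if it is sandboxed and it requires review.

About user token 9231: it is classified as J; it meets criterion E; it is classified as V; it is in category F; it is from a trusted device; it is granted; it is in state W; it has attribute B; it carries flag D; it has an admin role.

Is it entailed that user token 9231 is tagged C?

Yes

By R1 (it is classified as J, it meets criterion E): it requires review.
By R6 (it is in state W, it carries flag D, it meets criterion E): it is denied.
By R11 (it is denied): it has attribute T.
By R5 (it has attribute T): it is elevated.
By R7 (it is elevated): it is sandboxed.
By R23 (it is sandboxed, it requires review): it is tagged C.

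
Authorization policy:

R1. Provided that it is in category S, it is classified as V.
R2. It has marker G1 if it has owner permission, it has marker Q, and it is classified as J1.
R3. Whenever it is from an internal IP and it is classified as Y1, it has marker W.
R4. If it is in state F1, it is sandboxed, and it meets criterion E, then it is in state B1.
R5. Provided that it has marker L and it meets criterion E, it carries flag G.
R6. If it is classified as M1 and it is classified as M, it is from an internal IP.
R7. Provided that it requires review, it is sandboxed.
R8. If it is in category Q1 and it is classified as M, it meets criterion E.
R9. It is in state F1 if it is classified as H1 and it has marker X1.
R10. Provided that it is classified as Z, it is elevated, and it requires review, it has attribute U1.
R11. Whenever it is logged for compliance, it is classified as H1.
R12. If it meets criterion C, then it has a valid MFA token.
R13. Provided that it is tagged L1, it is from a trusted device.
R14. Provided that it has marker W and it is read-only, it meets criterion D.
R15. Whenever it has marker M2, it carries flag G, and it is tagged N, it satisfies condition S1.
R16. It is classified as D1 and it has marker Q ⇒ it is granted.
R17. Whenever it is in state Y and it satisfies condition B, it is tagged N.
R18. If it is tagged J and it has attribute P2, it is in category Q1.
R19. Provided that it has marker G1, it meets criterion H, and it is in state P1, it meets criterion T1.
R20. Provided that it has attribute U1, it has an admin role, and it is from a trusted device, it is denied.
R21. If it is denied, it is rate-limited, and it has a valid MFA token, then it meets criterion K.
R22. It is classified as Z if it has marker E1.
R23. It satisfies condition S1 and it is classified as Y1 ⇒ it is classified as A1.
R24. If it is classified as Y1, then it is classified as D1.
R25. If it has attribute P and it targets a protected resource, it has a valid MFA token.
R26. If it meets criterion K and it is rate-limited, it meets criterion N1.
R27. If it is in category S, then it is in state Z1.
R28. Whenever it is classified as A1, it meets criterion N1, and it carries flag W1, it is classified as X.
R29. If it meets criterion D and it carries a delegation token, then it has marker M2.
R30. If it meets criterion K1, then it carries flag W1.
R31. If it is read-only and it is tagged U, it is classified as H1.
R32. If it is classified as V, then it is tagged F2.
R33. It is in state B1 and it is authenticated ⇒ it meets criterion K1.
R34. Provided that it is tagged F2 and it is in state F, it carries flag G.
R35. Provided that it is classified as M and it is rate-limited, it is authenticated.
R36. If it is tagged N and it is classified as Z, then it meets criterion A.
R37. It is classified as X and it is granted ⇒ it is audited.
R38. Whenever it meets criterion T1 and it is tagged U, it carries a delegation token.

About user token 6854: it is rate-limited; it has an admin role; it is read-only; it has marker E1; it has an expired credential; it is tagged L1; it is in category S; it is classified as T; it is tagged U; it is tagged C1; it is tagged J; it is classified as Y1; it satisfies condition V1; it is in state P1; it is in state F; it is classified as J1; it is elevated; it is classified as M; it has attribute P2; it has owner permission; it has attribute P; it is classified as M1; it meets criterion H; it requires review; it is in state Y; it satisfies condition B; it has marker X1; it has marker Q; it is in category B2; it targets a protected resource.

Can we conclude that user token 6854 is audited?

By R1 (it is in category S): it is classified as V.
By R2 (it has owner permission, it has marker Q, it is classified as J1): it has marker G1.
By R6 (it is classified as M1, it is classified as M): it is from an internal IP.
By R7 (it requires review): it is sandboxed.
By R13 (it is tagged L1): it is from a trusted device.
By R17 (it is in state Y, it satisfies condition B): it is tagged N.
By R18 (it is tagged J, it has attribute P2): it is in category Q1.
By R19 (it has marker G1, it meets criterion H, it is in state P1): it meets criterion T1.
By R22 (it has marker E1): it is classified as Z.
By R24 (it is classified as Y1): it is classified as D1.
By R25 (it has attribute P, it targets a protected resource): it has a valid MFA token.
By R31 (it is read-only, it is tagged U): it is classified as H1.
By R32 (it is classified as V): it is tagged F2.
By R34 (it is tagged F2, it is in state F): it carries flag G.
By R35 (it is classified as M, it is rate-limited): it is authenticated.
By R38 (it meets criterion T1, it is tagged U): it carries a delegation token.
By R3 (it is from an internal IP, it is classified as Y1): it has marker W.
By R8 (it is in category Q1, it is classified as M): it meets criterion E.
By R9 (it is classified as H1, it has marker X1): it is in state F1.
By R10 (it is classified as Z, it is elevated, it requires review): it has attribute U1.
By R14 (it has marker W, it is read-only): it meets criterion D.
By R16 (it is classified as D1, it has marker Q): it is granted.
By R20 (it has attribute U1, it has an admin role, it is from a trusted device): it is denied.
By R21 (it is denied, it is rate-limited, it has a valid MFA token): it meets criterion K.
By R26 (it meets criterion K, it is rate-limited): it meets criterion N1.
By R29 (it meets criterion D, it carries a delegation token): it has marker M2.
By R4 (it is in state F1, it is sandboxed, it meets criterion E): it is in state B1.
By R15 (it has marker M2, it carries flag G, it is tagged N): it satisfies condition S1.
By R23 (it satisfies condition S1, it is classified as Y1): it is classified as A1.
By R33 (it is in state B1, it is authenticated): it meets criterion K1.
By R30 (it meets criterion K1): it carries flag W1.
By R28 (it is classified as A1, it meets criterion N1, it carries flag W1): it is classified as X.
By R37 (it is classified as X, it is granted): it is audited.

Yes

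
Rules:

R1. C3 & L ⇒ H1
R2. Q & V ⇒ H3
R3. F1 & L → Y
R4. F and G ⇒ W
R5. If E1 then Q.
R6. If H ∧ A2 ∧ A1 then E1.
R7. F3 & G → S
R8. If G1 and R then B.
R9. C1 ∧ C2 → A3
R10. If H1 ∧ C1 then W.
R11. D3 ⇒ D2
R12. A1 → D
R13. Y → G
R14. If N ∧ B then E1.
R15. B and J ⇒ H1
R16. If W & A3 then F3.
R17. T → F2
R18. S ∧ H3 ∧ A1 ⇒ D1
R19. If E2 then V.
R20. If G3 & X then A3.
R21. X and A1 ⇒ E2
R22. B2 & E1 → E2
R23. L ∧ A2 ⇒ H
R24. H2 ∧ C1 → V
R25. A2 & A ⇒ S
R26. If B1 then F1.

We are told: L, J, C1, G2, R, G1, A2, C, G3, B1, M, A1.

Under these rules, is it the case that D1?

Forward chaining from the given facts derives: B, D, H1, H, F1, Y, E1, W, G, Q.
The only rule concluding D1 is R18, which needs S; that is never established.

No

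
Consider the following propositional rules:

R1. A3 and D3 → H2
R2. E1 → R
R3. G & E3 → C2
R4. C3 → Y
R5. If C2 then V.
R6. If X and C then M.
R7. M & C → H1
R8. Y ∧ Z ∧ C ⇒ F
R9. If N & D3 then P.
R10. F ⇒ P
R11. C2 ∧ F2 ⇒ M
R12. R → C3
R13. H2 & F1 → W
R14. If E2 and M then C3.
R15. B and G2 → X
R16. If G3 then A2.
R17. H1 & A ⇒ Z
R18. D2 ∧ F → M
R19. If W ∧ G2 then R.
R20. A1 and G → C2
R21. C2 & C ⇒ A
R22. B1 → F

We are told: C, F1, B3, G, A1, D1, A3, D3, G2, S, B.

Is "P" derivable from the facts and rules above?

Yes

H2  (by R1: A3, D3)
W  (by R13: H2, F1)
X  (by R15: B, G2)
R  (by R19: W, G2)
C2  (by R20: A1, G)
A  (by R21: C2, C)
M  (by R6: X, C)
H1  (by R7: M, C)
C3  (by R12: R)
Z  (by R17: H1, A)
Y  (by R4: C3)
F  (by R8: Y, Z, C)
P  (by R10: F)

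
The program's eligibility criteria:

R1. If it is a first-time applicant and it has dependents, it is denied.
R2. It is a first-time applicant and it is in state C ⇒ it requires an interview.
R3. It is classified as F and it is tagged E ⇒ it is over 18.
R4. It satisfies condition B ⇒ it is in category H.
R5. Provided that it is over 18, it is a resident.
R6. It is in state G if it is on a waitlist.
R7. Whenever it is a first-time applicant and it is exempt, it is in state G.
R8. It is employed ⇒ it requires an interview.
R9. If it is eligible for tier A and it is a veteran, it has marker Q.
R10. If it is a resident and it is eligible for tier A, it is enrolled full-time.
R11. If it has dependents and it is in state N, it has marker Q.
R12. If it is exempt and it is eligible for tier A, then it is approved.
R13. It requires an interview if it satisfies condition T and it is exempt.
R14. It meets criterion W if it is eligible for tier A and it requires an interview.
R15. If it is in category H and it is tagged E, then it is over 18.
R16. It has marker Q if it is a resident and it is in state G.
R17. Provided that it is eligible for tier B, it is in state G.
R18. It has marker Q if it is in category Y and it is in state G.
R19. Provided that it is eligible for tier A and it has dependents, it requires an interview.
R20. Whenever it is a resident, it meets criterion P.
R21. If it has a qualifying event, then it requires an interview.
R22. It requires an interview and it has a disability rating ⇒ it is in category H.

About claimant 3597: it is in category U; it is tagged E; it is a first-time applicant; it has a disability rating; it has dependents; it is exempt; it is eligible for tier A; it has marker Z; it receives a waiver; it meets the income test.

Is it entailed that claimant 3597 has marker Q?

By R7 (it is a first-time applicant, it is exempt): it is in state G.
By R19 (it is eligible for tier A, it has dependents): it requires an interview.
By R22 (it requires an interview, it has a disability rating): it is in category H.
By R15 (it is in category H, it is tagged E): it is over 18.
By R5 (it is over 18): it is a resident.
By R16 (it is a resident, it is in state G): it has marker Q.

Yes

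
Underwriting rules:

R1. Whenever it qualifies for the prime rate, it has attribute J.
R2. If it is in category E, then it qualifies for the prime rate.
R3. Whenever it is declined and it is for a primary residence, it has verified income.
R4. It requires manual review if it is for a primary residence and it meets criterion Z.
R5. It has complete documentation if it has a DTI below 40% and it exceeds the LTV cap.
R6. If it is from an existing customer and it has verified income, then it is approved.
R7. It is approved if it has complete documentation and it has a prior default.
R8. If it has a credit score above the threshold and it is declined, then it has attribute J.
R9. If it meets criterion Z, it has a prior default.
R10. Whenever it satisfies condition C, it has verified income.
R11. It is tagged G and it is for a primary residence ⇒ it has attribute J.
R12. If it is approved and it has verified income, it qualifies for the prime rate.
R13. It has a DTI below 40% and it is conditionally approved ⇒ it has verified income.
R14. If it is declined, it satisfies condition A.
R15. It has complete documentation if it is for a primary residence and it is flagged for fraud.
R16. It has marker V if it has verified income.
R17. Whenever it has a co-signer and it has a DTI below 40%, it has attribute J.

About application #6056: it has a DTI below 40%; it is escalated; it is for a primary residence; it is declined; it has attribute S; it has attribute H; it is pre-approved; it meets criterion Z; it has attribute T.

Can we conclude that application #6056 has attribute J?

Forward chaining from the given facts derives: has verified income, requires manual review, has a prior default, satisfies condition A, has marker V.
Rules concluding "it has attribute J": R1 needs "it qualifies for the prime rate"; R8 needs "it has a credit score above the threshold"; R11 needs "it is tagged G"; R17 needs "it has a co-signer" — none of these are established.

No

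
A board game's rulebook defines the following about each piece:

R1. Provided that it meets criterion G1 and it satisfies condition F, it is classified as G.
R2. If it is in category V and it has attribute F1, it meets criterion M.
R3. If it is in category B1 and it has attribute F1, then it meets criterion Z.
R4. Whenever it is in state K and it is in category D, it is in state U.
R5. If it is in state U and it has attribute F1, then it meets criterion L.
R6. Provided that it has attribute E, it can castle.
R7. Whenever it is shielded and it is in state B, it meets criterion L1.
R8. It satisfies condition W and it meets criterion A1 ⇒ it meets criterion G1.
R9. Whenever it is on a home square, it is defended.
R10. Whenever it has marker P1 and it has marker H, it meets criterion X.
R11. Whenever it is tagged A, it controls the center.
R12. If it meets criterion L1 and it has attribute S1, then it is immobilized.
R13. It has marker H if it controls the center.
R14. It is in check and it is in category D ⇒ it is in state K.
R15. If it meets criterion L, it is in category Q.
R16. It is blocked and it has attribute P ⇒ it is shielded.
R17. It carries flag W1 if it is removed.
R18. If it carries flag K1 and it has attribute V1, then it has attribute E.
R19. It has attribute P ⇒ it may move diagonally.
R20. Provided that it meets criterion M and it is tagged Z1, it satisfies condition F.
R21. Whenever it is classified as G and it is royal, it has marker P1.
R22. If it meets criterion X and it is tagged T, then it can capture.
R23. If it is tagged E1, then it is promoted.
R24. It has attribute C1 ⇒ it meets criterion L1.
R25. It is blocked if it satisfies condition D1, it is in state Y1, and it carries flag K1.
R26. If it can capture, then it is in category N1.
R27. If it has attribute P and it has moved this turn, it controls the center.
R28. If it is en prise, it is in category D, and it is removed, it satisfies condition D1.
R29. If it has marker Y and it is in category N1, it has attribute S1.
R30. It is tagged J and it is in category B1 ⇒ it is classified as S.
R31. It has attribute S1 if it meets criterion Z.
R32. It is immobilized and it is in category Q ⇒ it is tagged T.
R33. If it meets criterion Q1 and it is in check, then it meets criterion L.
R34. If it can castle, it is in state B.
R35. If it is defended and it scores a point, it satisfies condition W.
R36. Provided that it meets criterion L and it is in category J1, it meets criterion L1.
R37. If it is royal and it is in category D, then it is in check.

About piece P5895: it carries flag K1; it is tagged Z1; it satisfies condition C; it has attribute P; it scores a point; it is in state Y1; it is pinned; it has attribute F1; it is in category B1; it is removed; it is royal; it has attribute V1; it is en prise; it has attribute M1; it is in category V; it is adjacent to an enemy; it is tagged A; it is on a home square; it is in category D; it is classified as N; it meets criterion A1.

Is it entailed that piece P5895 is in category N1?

By R2 (it is in category V, it has attribute F1): it meets criterion M.
By R3 (it is in category B1, it has attribute F1): it meets criterion Z.
By R9 (it is on a home square): it is defended.
By R11 (it is tagged A): it controls the center.
By R13 (it controls the center): it has marker H.
By R18 (it carries flag K1, it has attribute V1): it has attribute E.
By R20 (it meets criterion M, it is tagged Z1): it satisfies condition F.
By R28 (it is en prise, it is in category D, it is removed): it satisfies condition D1.
By R31 (it meets criterion Z): it has attribute S1.
By R35 (it is defended, it scores a point): it satisfies condition W.
By R37 (it is royal, it is in category D): it is in check.
By R6 (it has attribute E): it can castle.
By R8 (it satisfies condition W, it meets criterion A1): it meets criterion G1.
By R14 (it is in check, it is in category D): it is in state K.
By R25 (it satisfies condition D1, it is in state Y1, it carries flag K1): it is blocked.
By R34 (it can castle): it is in state B.
By R1 (it meets criterion G1, it satisfies condition F): it is classified as G.
By R4 (it is in state K, it is in category D): it is in state U.
By R5 (it is in state U, it has attribute F1): it meets criterion L.
By R15 (it meets criterion L): it is in category Q.
By R16 (it is blocked, it has attribute P): it is shielded.
By R21 (it is classified as G, it is royal): it has marker P1.
By R7 (it is shielded, it is in state B): it meets criterion L1.
By R10 (it has marker P1, it has marker H): it meets criterion X.
By R12 (it meets criterion L1, it has attribute S1): it is immobilized.
By R32 (it is immobilized, it is in category Q): it is tagged T.
By R22 (it meets criterion X, it is tagged T): it can capture.
By R26 (it can capture): it is in category N1.

Yes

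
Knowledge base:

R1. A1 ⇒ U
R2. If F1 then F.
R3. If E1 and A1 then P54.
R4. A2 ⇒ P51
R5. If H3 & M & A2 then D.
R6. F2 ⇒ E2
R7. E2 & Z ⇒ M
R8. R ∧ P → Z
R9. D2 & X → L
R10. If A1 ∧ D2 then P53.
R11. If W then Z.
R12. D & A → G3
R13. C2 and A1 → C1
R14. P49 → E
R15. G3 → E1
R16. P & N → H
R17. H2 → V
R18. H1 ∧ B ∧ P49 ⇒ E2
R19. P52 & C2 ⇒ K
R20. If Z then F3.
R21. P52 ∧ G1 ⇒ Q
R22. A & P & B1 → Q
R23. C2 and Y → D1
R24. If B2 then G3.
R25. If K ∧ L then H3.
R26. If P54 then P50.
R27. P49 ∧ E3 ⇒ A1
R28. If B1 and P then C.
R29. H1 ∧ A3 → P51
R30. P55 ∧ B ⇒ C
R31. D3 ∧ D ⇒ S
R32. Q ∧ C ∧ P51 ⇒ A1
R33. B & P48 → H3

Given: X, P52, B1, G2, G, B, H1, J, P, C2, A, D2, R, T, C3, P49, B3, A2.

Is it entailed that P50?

Yes

P51  (by R4: A2)
Z  (by R8: R, P)
L  (by R9: D2, X)
E2  (by R18: H1, B, P49)
K  (by R19: P52, C2)
Q  (by R22: A, P, B1)
H3  (by R25: K, L)
C  (by R28: B1, P)
A1  (by R32: Q, C, P51)
M  (by R7: E2, Z)
D  (by R5: H3, M, A2)
G3  (by R12: D, A)
E1  (by R15: G3)
P54  (by R3: E1, A1)
P50  (by R26: P54)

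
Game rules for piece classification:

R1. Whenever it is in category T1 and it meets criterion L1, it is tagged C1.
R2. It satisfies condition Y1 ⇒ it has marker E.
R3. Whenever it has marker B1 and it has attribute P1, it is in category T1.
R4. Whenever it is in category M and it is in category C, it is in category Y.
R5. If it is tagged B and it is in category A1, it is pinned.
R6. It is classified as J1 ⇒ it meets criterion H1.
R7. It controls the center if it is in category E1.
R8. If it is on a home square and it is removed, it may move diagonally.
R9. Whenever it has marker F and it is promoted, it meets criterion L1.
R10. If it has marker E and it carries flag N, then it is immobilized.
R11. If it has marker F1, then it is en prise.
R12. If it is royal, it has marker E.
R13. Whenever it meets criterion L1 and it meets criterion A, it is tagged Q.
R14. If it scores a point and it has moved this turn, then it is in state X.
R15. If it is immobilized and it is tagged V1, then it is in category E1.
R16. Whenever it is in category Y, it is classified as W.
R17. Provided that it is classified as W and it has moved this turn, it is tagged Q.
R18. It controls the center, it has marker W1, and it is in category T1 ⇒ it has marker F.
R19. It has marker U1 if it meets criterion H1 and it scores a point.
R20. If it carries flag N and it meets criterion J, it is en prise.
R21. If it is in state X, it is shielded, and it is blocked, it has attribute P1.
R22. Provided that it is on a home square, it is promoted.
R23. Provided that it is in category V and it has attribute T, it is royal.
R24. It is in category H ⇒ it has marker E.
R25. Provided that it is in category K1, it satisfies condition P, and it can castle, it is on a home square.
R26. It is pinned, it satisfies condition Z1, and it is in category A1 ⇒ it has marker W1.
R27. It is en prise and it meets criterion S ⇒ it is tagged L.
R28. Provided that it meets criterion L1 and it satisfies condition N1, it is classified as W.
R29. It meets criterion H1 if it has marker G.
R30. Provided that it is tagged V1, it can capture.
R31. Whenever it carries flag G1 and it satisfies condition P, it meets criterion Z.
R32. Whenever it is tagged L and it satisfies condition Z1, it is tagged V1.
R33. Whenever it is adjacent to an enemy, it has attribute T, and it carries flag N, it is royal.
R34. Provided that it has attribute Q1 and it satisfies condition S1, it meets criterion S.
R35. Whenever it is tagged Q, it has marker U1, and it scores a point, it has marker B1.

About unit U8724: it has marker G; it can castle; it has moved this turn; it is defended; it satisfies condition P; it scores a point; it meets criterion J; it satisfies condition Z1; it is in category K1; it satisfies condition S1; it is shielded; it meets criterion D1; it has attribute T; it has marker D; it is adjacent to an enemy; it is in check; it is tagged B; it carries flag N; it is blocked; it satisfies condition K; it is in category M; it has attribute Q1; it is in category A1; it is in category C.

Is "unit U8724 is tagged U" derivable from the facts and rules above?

Forward chaining from the given facts derives: is in category Y, is pinned, is in state X, is classified as W, is tagged Q, is en prise, has attribute P1, is on a home square, has marker W1, meets criterion H1, is royal, meets criterion S, has marker E, has marker U1, is promoted, is tagged L, is tagged V1, has marker B1, is in category T1, is immobilized, is in category E1, can capture, controls the center, has marker F, meets criterion L1, is tagged C1.
No rule has "it is tagged U" as its conclusion, and it is not among the given facts.

No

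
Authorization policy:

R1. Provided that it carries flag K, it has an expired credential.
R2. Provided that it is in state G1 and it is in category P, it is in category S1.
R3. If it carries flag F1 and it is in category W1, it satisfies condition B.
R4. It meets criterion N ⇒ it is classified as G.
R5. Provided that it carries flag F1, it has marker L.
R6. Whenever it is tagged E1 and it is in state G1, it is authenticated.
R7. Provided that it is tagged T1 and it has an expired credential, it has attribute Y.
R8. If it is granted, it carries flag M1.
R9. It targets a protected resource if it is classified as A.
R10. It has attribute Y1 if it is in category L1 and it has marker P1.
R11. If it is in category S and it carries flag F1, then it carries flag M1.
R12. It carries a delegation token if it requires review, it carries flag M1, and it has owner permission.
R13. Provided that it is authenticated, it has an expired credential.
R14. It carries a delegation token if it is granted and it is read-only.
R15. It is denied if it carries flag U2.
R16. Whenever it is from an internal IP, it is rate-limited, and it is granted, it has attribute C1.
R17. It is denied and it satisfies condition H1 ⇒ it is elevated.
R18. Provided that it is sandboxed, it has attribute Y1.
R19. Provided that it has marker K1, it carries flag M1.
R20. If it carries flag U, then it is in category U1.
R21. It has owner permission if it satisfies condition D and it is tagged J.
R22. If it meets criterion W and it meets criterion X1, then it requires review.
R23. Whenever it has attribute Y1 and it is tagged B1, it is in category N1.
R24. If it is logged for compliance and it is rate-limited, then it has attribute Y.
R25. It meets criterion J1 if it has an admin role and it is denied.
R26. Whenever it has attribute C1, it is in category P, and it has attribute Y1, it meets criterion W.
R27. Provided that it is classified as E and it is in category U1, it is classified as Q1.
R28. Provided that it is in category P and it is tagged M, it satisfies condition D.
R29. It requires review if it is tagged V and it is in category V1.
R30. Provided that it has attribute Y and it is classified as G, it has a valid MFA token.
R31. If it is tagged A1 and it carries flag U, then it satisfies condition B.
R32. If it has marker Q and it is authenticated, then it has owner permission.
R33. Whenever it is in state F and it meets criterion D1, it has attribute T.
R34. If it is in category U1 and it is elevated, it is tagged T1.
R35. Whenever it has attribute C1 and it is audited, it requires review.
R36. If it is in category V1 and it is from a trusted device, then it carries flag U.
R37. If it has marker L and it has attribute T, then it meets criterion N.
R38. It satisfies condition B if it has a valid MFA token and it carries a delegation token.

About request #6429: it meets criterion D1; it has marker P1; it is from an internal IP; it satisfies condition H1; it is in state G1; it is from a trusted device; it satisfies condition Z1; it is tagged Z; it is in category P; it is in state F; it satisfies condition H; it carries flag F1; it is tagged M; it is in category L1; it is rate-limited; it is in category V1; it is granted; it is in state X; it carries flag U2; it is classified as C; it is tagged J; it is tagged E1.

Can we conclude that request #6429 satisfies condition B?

No

Forward chaining from the given facts derives: is in category S1, has marker L, is authenticated, carries flag M1, has attribute Y1, has an expired credential, is denied, has attribute C1, is elevated, meets criterion W, satisfies condition D, has attribute T, carries flag U, meets criterion N, is classified as G, is in category U1, has owner permission, is tagged T1, has attribute Y, has a valid MFA token.
Rules concluding "it satisfies condition B": R3 needs "it is in category W1"; R31 needs "it is tagged A1"; R38 needs "it carries a delegation token" — none of these are established.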